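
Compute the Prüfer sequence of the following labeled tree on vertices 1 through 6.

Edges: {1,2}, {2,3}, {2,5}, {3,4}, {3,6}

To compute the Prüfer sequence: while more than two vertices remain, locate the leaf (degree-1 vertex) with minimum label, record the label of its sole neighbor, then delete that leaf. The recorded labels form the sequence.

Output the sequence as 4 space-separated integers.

Step 1: leaves = {1,4,5,6}. Remove smallest leaf 1, emit neighbor 2.
Step 2: leaves = {4,5,6}. Remove smallest leaf 4, emit neighbor 3.
Step 3: leaves = {5,6}. Remove smallest leaf 5, emit neighbor 2.
Step 4: leaves = {2,6}. Remove smallest leaf 2, emit neighbor 3.
Done: 2 vertices remain (3, 6). Sequence = [2 3 2 3]

Answer: 2 3 2 3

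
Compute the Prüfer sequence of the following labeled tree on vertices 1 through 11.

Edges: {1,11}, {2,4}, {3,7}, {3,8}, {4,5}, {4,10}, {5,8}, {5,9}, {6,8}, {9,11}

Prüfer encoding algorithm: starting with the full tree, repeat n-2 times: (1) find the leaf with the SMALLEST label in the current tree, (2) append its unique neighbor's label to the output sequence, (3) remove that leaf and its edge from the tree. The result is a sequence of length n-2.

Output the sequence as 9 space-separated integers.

Answer: 11 4 8 3 8 5 4 5 9

Derivation:
Step 1: leaves = {1,2,6,7,10}. Remove smallest leaf 1, emit neighbor 11.
Step 2: leaves = {2,6,7,10,11}. Remove smallest leaf 2, emit neighbor 4.
Step 3: leaves = {6,7,10,11}. Remove smallest leaf 6, emit neighbor 8.
Step 4: leaves = {7,10,11}. Remove smallest leaf 7, emit neighbor 3.
Step 5: leaves = {3,10,11}. Remove smallest leaf 3, emit neighbor 8.
Step 6: leaves = {8,10,11}. Remove smallest leaf 8, emit neighbor 5.
Step 7: leaves = {10,11}. Remove smallest leaf 10, emit neighbor 4.
Step 8: leaves = {4,11}. Remove smallest leaf 4, emit neighbor 5.
Step 9: leaves = {5,11}. Remove smallest leaf 5, emit neighbor 9.
Done: 2 vertices remain (9, 11). Sequence = [11 4 8 3 8 5 4 5 9]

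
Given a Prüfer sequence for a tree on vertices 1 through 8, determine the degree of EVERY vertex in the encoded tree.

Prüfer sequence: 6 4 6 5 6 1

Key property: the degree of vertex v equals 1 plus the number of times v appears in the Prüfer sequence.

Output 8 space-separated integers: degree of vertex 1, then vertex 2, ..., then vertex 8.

Answer: 2 1 1 2 2 4 1 1

Derivation:
p_1 = 6: count[6] becomes 1
p_2 = 4: count[4] becomes 1
p_3 = 6: count[6] becomes 2
p_4 = 5: count[5] becomes 1
p_5 = 6: count[6] becomes 3
p_6 = 1: count[1] becomes 1
Degrees (1 + count): deg[1]=1+1=2, deg[2]=1+0=1, deg[3]=1+0=1, deg[4]=1+1=2, deg[5]=1+1=2, deg[6]=1+3=4, deg[7]=1+0=1, deg[8]=1+0=1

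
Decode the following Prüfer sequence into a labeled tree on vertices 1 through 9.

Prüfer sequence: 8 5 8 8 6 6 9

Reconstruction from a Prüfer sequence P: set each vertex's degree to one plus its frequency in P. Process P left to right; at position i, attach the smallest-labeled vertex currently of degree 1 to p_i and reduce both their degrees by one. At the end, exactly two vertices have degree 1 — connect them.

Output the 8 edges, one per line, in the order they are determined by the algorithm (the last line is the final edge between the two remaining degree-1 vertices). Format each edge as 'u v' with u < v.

Answer: 1 8
2 5
3 8
4 8
5 6
6 7
6 9
8 9

Derivation:
Initial degrees: {1:1, 2:1, 3:1, 4:1, 5:2, 6:3, 7:1, 8:4, 9:2}
Step 1: smallest deg-1 vertex = 1, p_1 = 8. Add edge {1,8}. Now deg[1]=0, deg[8]=3.
Step 2: smallest deg-1 vertex = 2, p_2 = 5. Add edge {2,5}. Now deg[2]=0, deg[5]=1.
Step 3: smallest deg-1 vertex = 3, p_3 = 8. Add edge {3,8}. Now deg[3]=0, deg[8]=2.
Step 4: smallest deg-1 vertex = 4, p_4 = 8. Add edge {4,8}. Now deg[4]=0, deg[8]=1.
Step 5: smallest deg-1 vertex = 5, p_5 = 6. Add edge {5,6}. Now deg[5]=0, deg[6]=2.
Step 6: smallest deg-1 vertex = 7, p_6 = 6. Add edge {6,7}. Now deg[7]=0, deg[6]=1.
Step 7: smallest deg-1 vertex = 6, p_7 = 9. Add edge {6,9}. Now deg[6]=0, deg[9]=1.
Final: two remaining deg-1 vertices are 8, 9. Add edge {8,9}.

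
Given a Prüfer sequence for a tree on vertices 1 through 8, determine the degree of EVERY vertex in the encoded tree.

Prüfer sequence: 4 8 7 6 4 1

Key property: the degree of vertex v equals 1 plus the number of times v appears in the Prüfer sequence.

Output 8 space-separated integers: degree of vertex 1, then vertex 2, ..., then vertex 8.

p_1 = 4: count[4] becomes 1
p_2 = 8: count[8] becomes 1
p_3 = 7: count[7] becomes 1
p_4 = 6: count[6] becomes 1
p_5 = 4: count[4] becomes 2
p_6 = 1: count[1] becomes 1
Degrees (1 + count): deg[1]=1+1=2, deg[2]=1+0=1, deg[3]=1+0=1, deg[4]=1+2=3, deg[5]=1+0=1, deg[6]=1+1=2, deg[7]=1+1=2, deg[8]=1+1=2

Answer: 2 1 1 3 1 2 2 2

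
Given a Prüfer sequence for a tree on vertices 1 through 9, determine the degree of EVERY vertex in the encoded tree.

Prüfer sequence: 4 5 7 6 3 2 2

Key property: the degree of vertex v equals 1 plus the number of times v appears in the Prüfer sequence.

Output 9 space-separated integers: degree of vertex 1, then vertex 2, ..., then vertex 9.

p_1 = 4: count[4] becomes 1
p_2 = 5: count[5] becomes 1
p_3 = 7: count[7] becomes 1
p_4 = 6: count[6] becomes 1
p_5 = 3: count[3] becomes 1
p_6 = 2: count[2] becomes 1
p_7 = 2: count[2] becomes 2
Degrees (1 + count): deg[1]=1+0=1, deg[2]=1+2=3, deg[3]=1+1=2, deg[4]=1+1=2, deg[5]=1+1=2, deg[6]=1+1=2, deg[7]=1+1=2, deg[8]=1+0=1, deg[9]=1+0=1

Answer: 1 3 2 2 2 2 2 1 1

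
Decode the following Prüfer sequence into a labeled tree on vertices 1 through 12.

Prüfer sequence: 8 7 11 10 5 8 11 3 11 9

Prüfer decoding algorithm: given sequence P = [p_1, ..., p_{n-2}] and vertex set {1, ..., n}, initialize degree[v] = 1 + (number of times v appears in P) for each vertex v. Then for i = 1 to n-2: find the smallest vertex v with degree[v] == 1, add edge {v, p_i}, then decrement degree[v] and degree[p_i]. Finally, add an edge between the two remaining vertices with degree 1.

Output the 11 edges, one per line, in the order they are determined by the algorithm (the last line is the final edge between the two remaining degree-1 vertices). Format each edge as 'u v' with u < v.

Initial degrees: {1:1, 2:1, 3:2, 4:1, 5:2, 6:1, 7:2, 8:3, 9:2, 10:2, 11:4, 12:1}
Step 1: smallest deg-1 vertex = 1, p_1 = 8. Add edge {1,8}. Now deg[1]=0, deg[8]=2.
Step 2: smallest deg-1 vertex = 2, p_2 = 7. Add edge {2,7}. Now deg[2]=0, deg[7]=1.
Step 3: smallest deg-1 vertex = 4, p_3 = 11. Add edge {4,11}. Now deg[4]=0, deg[11]=3.
Step 4: smallest deg-1 vertex = 6, p_4 = 10. Add edge {6,10}. Now deg[6]=0, deg[10]=1.
Step 5: smallest deg-1 vertex = 7, p_5 = 5. Add edge {5,7}. Now deg[7]=0, deg[5]=1.
Step 6: smallest deg-1 vertex = 5, p_6 = 8. Add edge {5,8}. Now deg[5]=0, deg[8]=1.
Step 7: smallest deg-1 vertex = 8, p_7 = 11. Add edge {8,11}. Now deg[8]=0, deg[11]=2.
Step 8: smallest deg-1 vertex = 10, p_8 = 3. Add edge {3,10}. Now deg[10]=0, deg[3]=1.
Step 9: smallest deg-1 vertex = 3, p_9 = 11. Add edge {3,11}. Now deg[3]=0, deg[11]=1.
Step 10: smallest deg-1 vertex = 11, p_10 = 9. Add edge {9,11}. Now deg[11]=0, deg[9]=1.
Final: two remaining deg-1 vertices are 9, 12. Add edge {9,12}.

Answer: 1 8
2 7
4 11
6 10
5 7
5 8
8 11
3 10
3 11
9 11
9 12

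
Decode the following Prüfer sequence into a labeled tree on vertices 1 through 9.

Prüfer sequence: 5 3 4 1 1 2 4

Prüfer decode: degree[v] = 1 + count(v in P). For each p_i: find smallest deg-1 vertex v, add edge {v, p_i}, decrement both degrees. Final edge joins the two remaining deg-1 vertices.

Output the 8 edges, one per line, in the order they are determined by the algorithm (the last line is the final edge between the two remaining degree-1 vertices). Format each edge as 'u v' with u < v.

Initial degrees: {1:3, 2:2, 3:2, 4:3, 5:2, 6:1, 7:1, 8:1, 9:1}
Step 1: smallest deg-1 vertex = 6, p_1 = 5. Add edge {5,6}. Now deg[6]=0, deg[5]=1.
Step 2: smallest deg-1 vertex = 5, p_2 = 3. Add edge {3,5}. Now deg[5]=0, deg[3]=1.
Step 3: smallest deg-1 vertex = 3, p_3 = 4. Add edge {3,4}. Now deg[3]=0, deg[4]=2.
Step 4: smallest deg-1 vertex = 7, p_4 = 1. Add edge {1,7}. Now deg[7]=0, deg[1]=2.
Step 5: smallest deg-1 vertex = 8, p_5 = 1. Add edge {1,8}. Now deg[8]=0, deg[1]=1.
Step 6: smallest deg-1 vertex = 1, p_6 = 2. Add edge {1,2}. Now deg[1]=0, deg[2]=1.
Step 7: smallest deg-1 vertex = 2, p_7 = 4. Add edge {2,4}. Now deg[2]=0, deg[4]=1.
Final: two remaining deg-1 vertices are 4, 9. Add edge {4,9}.

Answer: 5 6
3 5
3 4
1 7
1 8
1 2
2 4
4 9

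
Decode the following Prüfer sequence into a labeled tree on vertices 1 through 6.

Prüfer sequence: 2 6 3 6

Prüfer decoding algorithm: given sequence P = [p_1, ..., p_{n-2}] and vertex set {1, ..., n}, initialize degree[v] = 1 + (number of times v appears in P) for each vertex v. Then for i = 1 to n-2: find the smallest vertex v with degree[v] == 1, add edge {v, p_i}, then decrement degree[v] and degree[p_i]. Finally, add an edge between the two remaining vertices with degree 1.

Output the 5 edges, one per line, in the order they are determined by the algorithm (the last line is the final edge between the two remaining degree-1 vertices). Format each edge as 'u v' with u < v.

Initial degrees: {1:1, 2:2, 3:2, 4:1, 5:1, 6:3}
Step 1: smallest deg-1 vertex = 1, p_1 = 2. Add edge {1,2}. Now deg[1]=0, deg[2]=1.
Step 2: smallest deg-1 vertex = 2, p_2 = 6. Add edge {2,6}. Now deg[2]=0, deg[6]=2.
Step 3: smallest deg-1 vertex = 4, p_3 = 3. Add edge {3,4}. Now deg[4]=0, deg[3]=1.
Step 4: smallest deg-1 vertex = 3, p_4 = 6. Add edge {3,6}. Now deg[3]=0, deg[6]=1.
Final: two remaining deg-1 vertices are 5, 6. Add edge {5,6}.

Answer: 1 2
2 6
3 4
3 6
5 6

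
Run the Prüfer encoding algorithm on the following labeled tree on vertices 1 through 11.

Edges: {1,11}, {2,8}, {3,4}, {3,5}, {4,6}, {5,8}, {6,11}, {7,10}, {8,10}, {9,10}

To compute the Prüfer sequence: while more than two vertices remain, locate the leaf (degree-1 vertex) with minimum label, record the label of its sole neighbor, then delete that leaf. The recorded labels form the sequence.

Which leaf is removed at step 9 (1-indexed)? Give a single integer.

Answer: 4

Derivation:
Step 1: current leaves = {1,2,7,9}. Remove leaf 1 (neighbor: 11).
Step 2: current leaves = {2,7,9,11}. Remove leaf 2 (neighbor: 8).
Step 3: current leaves = {7,9,11}. Remove leaf 7 (neighbor: 10).
Step 4: current leaves = {9,11}. Remove leaf 9 (neighbor: 10).
Step 5: current leaves = {10,11}. Remove leaf 10 (neighbor: 8).
Step 6: current leaves = {8,11}. Remove leaf 8 (neighbor: 5).
Step 7: current leaves = {5,11}. Remove leaf 5 (neighbor: 3).
Step 8: current leaves = {3,11}. Remove leaf 3 (neighbor: 4).
Step 9: current leaves = {4,11}. Remove leaf 4 (neighbor: 6).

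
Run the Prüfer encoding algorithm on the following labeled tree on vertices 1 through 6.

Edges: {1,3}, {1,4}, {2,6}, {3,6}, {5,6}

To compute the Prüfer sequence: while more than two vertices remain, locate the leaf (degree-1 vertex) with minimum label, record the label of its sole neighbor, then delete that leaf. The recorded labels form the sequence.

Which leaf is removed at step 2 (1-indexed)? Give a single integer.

Step 1: current leaves = {2,4,5}. Remove leaf 2 (neighbor: 6).
Step 2: current leaves = {4,5}. Remove leaf 4 (neighbor: 1).

Answer: 4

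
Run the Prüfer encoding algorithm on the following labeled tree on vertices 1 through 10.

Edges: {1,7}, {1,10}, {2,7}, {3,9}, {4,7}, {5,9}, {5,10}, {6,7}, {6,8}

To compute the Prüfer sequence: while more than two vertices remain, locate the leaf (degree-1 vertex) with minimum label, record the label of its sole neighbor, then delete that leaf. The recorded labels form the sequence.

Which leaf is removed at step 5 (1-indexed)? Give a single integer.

Answer: 6

Derivation:
Step 1: current leaves = {2,3,4,8}. Remove leaf 2 (neighbor: 7).
Step 2: current leaves = {3,4,8}. Remove leaf 3 (neighbor: 9).
Step 3: current leaves = {4,8,9}. Remove leaf 4 (neighbor: 7).
Step 4: current leaves = {8,9}. Remove leaf 8 (neighbor: 6).
Step 5: current leaves = {6,9}. Remove leaf 6 (neighbor: 7).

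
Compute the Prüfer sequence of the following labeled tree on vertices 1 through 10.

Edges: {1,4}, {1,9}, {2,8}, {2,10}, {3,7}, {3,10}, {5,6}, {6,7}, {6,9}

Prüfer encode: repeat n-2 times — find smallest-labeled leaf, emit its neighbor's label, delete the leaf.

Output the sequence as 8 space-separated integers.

Answer: 1 9 6 2 10 6 7 3

Derivation:
Step 1: leaves = {4,5,8}. Remove smallest leaf 4, emit neighbor 1.
Step 2: leaves = {1,5,8}. Remove smallest leaf 1, emit neighbor 9.
Step 3: leaves = {5,8,9}. Remove smallest leaf 5, emit neighbor 6.
Step 4: leaves = {8,9}. Remove smallest leaf 8, emit neighbor 2.
Step 5: leaves = {2,9}. Remove smallest leaf 2, emit neighbor 10.
Step 6: leaves = {9,10}. Remove smallest leaf 9, emit neighbor 6.
Step 7: leaves = {6,10}. Remove smallest leaf 6, emit neighbor 7.
Step 8: leaves = {7,10}. Remove smallest leaf 7, emit neighbor 3.
Done: 2 vertices remain (3, 10). Sequence = [1 9 6 2 10 6 7 3]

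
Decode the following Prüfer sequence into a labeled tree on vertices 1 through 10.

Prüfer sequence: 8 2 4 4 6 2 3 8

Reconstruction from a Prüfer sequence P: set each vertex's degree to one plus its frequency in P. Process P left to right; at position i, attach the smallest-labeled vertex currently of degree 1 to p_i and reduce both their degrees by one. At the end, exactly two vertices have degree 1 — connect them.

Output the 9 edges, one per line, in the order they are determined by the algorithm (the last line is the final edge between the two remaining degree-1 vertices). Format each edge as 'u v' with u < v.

Answer: 1 8
2 5
4 7
4 9
4 6
2 6
2 3
3 8
8 10

Derivation:
Initial degrees: {1:1, 2:3, 3:2, 4:3, 5:1, 6:2, 7:1, 8:3, 9:1, 10:1}
Step 1: smallest deg-1 vertex = 1, p_1 = 8. Add edge {1,8}. Now deg[1]=0, deg[8]=2.
Step 2: smallest deg-1 vertex = 5, p_2 = 2. Add edge {2,5}. Now deg[5]=0, deg[2]=2.
Step 3: smallest deg-1 vertex = 7, p_3 = 4. Add edge {4,7}. Now deg[7]=0, deg[4]=2.
Step 4: smallest deg-1 vertex = 9, p_4 = 4. Add edge {4,9}. Now deg[9]=0, deg[4]=1.
Step 5: smallest deg-1 vertex = 4, p_5 = 6. Add edge {4,6}. Now deg[4]=0, deg[6]=1.
Step 6: smallest deg-1 vertex = 6, p_6 = 2. Add edge {2,6}. Now deg[6]=0, deg[2]=1.
Step 7: smallest deg-1 vertex = 2, p_7 = 3. Add edge {2,3}. Now deg[2]=0, deg[3]=1.
Step 8: smallest deg-1 vertex = 3, p_8 = 8. Add edge {3,8}. Now deg[3]=0, deg[8]=1.
Final: two remaining deg-1 vertices are 8, 10. Add edge {8,10}.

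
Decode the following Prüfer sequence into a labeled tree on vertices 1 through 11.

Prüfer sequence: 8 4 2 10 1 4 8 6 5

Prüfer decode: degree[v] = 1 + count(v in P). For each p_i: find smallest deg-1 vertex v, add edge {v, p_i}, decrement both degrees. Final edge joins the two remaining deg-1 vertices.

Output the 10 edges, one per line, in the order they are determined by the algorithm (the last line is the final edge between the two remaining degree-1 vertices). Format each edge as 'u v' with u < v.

Answer: 3 8
4 7
2 9
2 10
1 10
1 4
4 8
6 8
5 6
5 11

Derivation:
Initial degrees: {1:2, 2:2, 3:1, 4:3, 5:2, 6:2, 7:1, 8:3, 9:1, 10:2, 11:1}
Step 1: smallest deg-1 vertex = 3, p_1 = 8. Add edge {3,8}. Now deg[3]=0, deg[8]=2.
Step 2: smallest deg-1 vertex = 7, p_2 = 4. Add edge {4,7}. Now deg[7]=0, deg[4]=2.
Step 3: smallest deg-1 vertex = 9, p_3 = 2. Add edge {2,9}. Now deg[9]=0, deg[2]=1.
Step 4: smallest deg-1 vertex = 2, p_4 = 10. Add edge {2,10}. Now deg[2]=0, deg[10]=1.
Step 5: smallest deg-1 vertex = 10, p_5 = 1. Add edge {1,10}. Now deg[10]=0, deg[1]=1.
Step 6: smallest deg-1 vertex = 1, p_6 = 4. Add edge {1,4}. Now deg[1]=0, deg[4]=1.
Step 7: smallest deg-1 vertex = 4, p_7 = 8. Add edge {4,8}. Now deg[4]=0, deg[8]=1.
Step 8: smallest deg-1 vertex = 8, p_8 = 6. Add edge {6,8}. Now deg[8]=0, deg[6]=1.
Step 9: smallest deg-1 vertex = 6, p_9 = 5. Add edge {5,6}. Now deg[6]=0, deg[5]=1.
Final: two remaining deg-1 vertices are 5, 11. Add edge {5,11}.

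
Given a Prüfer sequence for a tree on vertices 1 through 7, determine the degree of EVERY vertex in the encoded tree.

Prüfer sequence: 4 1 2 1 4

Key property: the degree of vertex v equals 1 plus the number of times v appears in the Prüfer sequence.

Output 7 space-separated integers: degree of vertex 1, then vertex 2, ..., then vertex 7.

Answer: 3 2 1 3 1 1 1

Derivation:
p_1 = 4: count[4] becomes 1
p_2 = 1: count[1] becomes 1
p_3 = 2: count[2] becomes 1
p_4 = 1: count[1] becomes 2
p_5 = 4: count[4] becomes 2
Degrees (1 + count): deg[1]=1+2=3, deg[2]=1+1=2, deg[3]=1+0=1, deg[4]=1+2=3, deg[5]=1+0=1, deg[6]=1+0=1, deg[7]=1+0=1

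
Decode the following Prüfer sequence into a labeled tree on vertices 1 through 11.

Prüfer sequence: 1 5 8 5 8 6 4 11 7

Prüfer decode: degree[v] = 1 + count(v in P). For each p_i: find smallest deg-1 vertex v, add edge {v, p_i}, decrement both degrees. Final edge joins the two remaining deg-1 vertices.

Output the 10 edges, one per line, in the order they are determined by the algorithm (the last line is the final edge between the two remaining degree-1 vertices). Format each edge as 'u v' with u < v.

Answer: 1 2
1 5
3 8
5 9
5 8
6 8
4 6
4 11
7 10
7 11

Derivation:
Initial degrees: {1:2, 2:1, 3:1, 4:2, 5:3, 6:2, 7:2, 8:3, 9:1, 10:1, 11:2}
Step 1: smallest deg-1 vertex = 2, p_1 = 1. Add edge {1,2}. Now deg[2]=0, deg[1]=1.
Step 2: smallest deg-1 vertex = 1, p_2 = 5. Add edge {1,5}. Now deg[1]=0, deg[5]=2.
Step 3: smallest deg-1 vertex = 3, p_3 = 8. Add edge {3,8}. Now deg[3]=0, deg[8]=2.
Step 4: smallest deg-1 vertex = 9, p_4 = 5. Add edge {5,9}. Now deg[9]=0, deg[5]=1.
Step 5: smallest deg-1 vertex = 5, p_5 = 8. Add edge {5,8}. Now deg[5]=0, deg[8]=1.
Step 6: smallest deg-1 vertex = 8, p_6 = 6. Add edge {6,8}. Now deg[8]=0, deg[6]=1.
Step 7: smallest deg-1 vertex = 6, p_7 = 4. Add edge {4,6}. Now deg[6]=0, deg[4]=1.
Step 8: smallest deg-1 vertex = 4, p_8 = 11. Add edge {4,11}. Now deg[4]=0, deg[11]=1.
Step 9: smallest deg-1 vertex = 10, p_9 = 7. Add edge {7,10}. Now deg[10]=0, deg[7]=1.
Final: two remaining deg-1 vertices are 7, 11. Add edge {7,11}.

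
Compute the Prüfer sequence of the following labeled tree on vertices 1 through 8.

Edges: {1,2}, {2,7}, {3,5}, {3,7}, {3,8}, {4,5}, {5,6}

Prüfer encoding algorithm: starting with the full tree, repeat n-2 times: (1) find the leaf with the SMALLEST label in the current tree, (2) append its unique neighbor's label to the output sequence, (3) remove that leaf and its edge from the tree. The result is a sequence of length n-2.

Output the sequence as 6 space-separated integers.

Step 1: leaves = {1,4,6,8}. Remove smallest leaf 1, emit neighbor 2.
Step 2: leaves = {2,4,6,8}. Remove smallest leaf 2, emit neighbor 7.
Step 3: leaves = {4,6,7,8}. Remove smallest leaf 4, emit neighbor 5.
Step 4: leaves = {6,7,8}. Remove smallest leaf 6, emit neighbor 5.
Step 5: leaves = {5,7,8}. Remove smallest leaf 5, emit neighbor 3.
Step 6: leaves = {7,8}. Remove smallest leaf 7, emit neighbor 3.
Done: 2 vertices remain (3, 8). Sequence = [2 7 5 5 3 3]

Answer: 2 7 5 5 3 3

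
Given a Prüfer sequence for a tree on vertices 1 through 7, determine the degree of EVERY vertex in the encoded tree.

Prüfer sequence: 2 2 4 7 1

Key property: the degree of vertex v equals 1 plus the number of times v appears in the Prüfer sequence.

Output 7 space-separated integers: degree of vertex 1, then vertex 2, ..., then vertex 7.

p_1 = 2: count[2] becomes 1
p_2 = 2: count[2] becomes 2
p_3 = 4: count[4] becomes 1
p_4 = 7: count[7] becomes 1
p_5 = 1: count[1] becomes 1
Degrees (1 + count): deg[1]=1+1=2, deg[2]=1+2=3, deg[3]=1+0=1, deg[4]=1+1=2, deg[5]=1+0=1, deg[6]=1+0=1, deg[7]=1+1=2

Answer: 2 3 1 2 1 1 2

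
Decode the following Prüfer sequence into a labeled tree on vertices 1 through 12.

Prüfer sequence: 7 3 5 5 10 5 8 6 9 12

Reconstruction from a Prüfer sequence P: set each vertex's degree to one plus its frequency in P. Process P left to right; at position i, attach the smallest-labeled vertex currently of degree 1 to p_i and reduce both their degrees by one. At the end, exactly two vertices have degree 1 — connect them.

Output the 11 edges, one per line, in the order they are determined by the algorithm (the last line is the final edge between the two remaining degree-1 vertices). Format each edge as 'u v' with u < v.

Answer: 1 7
2 3
3 5
4 5
7 10
5 10
5 8
6 8
6 9
9 12
11 12

Derivation:
Initial degrees: {1:1, 2:1, 3:2, 4:1, 5:4, 6:2, 7:2, 8:2, 9:2, 10:2, 11:1, 12:2}
Step 1: smallest deg-1 vertex = 1, p_1 = 7. Add edge {1,7}. Now deg[1]=0, deg[7]=1.
Step 2: smallest deg-1 vertex = 2, p_2 = 3. Add edge {2,3}. Now deg[2]=0, deg[3]=1.
Step 3: smallest deg-1 vertex = 3, p_3 = 5. Add edge {3,5}. Now deg[3]=0, deg[5]=3.
Step 4: smallest deg-1 vertex = 4, p_4 = 5. Add edge {4,5}. Now deg[4]=0, deg[5]=2.
Step 5: smallest deg-1 vertex = 7, p_5 = 10. Add edge {7,10}. Now deg[7]=0, deg[10]=1.
Step 6: smallest deg-1 vertex = 10, p_6 = 5. Add edge {5,10}. Now deg[10]=0, deg[5]=1.
Step 7: smallest deg-1 vertex = 5, p_7 = 8. Add edge {5,8}. Now deg[5]=0, deg[8]=1.
Step 8: smallest deg-1 vertex = 8, p_8 = 6. Add edge {6,8}. Now deg[8]=0, deg[6]=1.
Step 9: smallest deg-1 vertex = 6, p_9 = 9. Add edge {6,9}. Now deg[6]=0, deg[9]=1.
Step 10: smallest deg-1 vertex = 9, p_10 = 12. Add edge {9,12}. Now deg[9]=0, deg[12]=1.
Final: two remaining deg-1 vertices are 11, 12. Add edge {11,12}.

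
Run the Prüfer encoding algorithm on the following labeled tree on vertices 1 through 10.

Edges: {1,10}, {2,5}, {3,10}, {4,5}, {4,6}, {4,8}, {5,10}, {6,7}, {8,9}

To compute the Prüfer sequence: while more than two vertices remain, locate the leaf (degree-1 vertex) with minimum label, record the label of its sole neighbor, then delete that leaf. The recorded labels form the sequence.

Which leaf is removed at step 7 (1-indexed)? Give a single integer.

Step 1: current leaves = {1,2,3,7,9}. Remove leaf 1 (neighbor: 10).
Step 2: current leaves = {2,3,7,9}. Remove leaf 2 (neighbor: 5).
Step 3: current leaves = {3,7,9}. Remove leaf 3 (neighbor: 10).
Step 4: current leaves = {7,9,10}. Remove leaf 7 (neighbor: 6).
Step 5: current leaves = {6,9,10}. Remove leaf 6 (neighbor: 4).
Step 6: current leaves = {9,10}. Remove leaf 9 (neighbor: 8).
Step 7: current leaves = {8,10}. Remove leaf 8 (neighbor: 4).

Answer: 8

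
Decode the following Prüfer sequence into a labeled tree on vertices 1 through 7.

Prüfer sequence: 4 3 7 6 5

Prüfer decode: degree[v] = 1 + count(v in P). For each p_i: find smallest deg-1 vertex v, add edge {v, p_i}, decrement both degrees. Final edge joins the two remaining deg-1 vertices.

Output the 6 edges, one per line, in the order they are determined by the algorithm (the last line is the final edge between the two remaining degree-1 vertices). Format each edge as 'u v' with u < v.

Initial degrees: {1:1, 2:1, 3:2, 4:2, 5:2, 6:2, 7:2}
Step 1: smallest deg-1 vertex = 1, p_1 = 4. Add edge {1,4}. Now deg[1]=0, deg[4]=1.
Step 2: smallest deg-1 vertex = 2, p_2 = 3. Add edge {2,3}. Now deg[2]=0, deg[3]=1.
Step 3: smallest deg-1 vertex = 3, p_3 = 7. Add edge {3,7}. Now deg[3]=0, deg[7]=1.
Step 4: smallest deg-1 vertex = 4, p_4 = 6. Add edge {4,6}. Now deg[4]=0, deg[6]=1.
Step 5: smallest deg-1 vertex = 6, p_5 = 5. Add edge {5,6}. Now deg[6]=0, deg[5]=1.
Final: two remaining deg-1 vertices are 5, 7. Add edge {5,7}.

Answer: 1 4
2 3
3 7
4 6
5 6
5 7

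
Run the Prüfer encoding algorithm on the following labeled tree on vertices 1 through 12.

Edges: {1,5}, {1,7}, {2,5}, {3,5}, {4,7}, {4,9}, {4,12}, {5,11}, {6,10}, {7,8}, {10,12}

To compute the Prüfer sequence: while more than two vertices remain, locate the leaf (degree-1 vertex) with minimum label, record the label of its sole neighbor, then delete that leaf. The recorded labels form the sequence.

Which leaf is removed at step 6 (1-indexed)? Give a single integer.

Answer: 10

Derivation:
Step 1: current leaves = {2,3,6,8,9,11}. Remove leaf 2 (neighbor: 5).
Step 2: current leaves = {3,6,8,9,11}. Remove leaf 3 (neighbor: 5).
Step 3: current leaves = {6,8,9,11}. Remove leaf 6 (neighbor: 10).
Step 4: current leaves = {8,9,10,11}. Remove leaf 8 (neighbor: 7).
Step 5: current leaves = {9,10,11}. Remove leaf 9 (neighbor: 4).
Step 6: current leaves = {10,11}. Remove leaf 10 (neighbor: 12).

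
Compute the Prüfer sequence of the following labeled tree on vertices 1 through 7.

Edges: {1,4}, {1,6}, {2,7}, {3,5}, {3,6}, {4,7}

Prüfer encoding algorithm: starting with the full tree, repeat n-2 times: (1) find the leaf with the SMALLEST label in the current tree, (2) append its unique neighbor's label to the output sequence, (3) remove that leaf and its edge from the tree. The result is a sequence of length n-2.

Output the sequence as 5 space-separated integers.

Answer: 7 3 6 1 4

Derivation:
Step 1: leaves = {2,5}. Remove smallest leaf 2, emit neighbor 7.
Step 2: leaves = {5,7}. Remove smallest leaf 5, emit neighbor 3.
Step 3: leaves = {3,7}. Remove smallest leaf 3, emit neighbor 6.
Step 4: leaves = {6,7}. Remove smallest leaf 6, emit neighbor 1.
Step 5: leaves = {1,7}. Remove smallest leaf 1, emit neighbor 4.
Done: 2 vertices remain (4, 7). Sequence = [7 3 6 1 4]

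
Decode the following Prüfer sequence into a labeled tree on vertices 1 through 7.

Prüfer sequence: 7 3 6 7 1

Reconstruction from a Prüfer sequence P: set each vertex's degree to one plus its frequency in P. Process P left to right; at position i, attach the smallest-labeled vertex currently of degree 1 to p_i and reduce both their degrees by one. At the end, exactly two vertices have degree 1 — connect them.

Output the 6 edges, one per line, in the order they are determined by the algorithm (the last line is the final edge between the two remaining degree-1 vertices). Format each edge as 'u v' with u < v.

Initial degrees: {1:2, 2:1, 3:2, 4:1, 5:1, 6:2, 7:3}
Step 1: smallest deg-1 vertex = 2, p_1 = 7. Add edge {2,7}. Now deg[2]=0, deg[7]=2.
Step 2: smallest deg-1 vertex = 4, p_2 = 3. Add edge {3,4}. Now deg[4]=0, deg[3]=1.
Step 3: smallest deg-1 vertex = 3, p_3 = 6. Add edge {3,6}. Now deg[3]=0, deg[6]=1.
Step 4: smallest deg-1 vertex = 5, p_4 = 7. Add edge {5,7}. Now deg[5]=0, deg[7]=1.
Step 5: smallest deg-1 vertex = 6, p_5 = 1. Add edge {1,6}. Now deg[6]=0, deg[1]=1.
Final: two remaining deg-1 vertices are 1, 7. Add edge {1,7}.

Answer: 2 7
3 4
3 6
5 7
1 6
1 7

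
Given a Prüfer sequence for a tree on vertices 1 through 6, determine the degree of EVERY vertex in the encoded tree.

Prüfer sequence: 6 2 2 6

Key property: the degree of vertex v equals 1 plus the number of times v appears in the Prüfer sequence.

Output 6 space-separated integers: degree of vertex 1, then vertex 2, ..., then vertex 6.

p_1 = 6: count[6] becomes 1
p_2 = 2: count[2] becomes 1
p_3 = 2: count[2] becomes 2
p_4 = 6: count[6] becomes 2
Degrees (1 + count): deg[1]=1+0=1, deg[2]=1+2=3, deg[3]=1+0=1, deg[4]=1+0=1, deg[5]=1+0=1, deg[6]=1+2=3

Answer: 1 3 1 1 1 3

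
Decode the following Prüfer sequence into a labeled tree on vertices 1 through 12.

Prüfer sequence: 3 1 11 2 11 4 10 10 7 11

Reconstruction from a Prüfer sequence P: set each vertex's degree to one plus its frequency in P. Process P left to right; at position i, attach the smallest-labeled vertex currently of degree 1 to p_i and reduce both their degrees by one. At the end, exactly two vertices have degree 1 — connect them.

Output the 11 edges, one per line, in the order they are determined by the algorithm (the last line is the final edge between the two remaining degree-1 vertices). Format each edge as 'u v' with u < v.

Initial degrees: {1:2, 2:2, 3:2, 4:2, 5:1, 6:1, 7:2, 8:1, 9:1, 10:3, 11:4, 12:1}
Step 1: smallest deg-1 vertex = 5, p_1 = 3. Add edge {3,5}. Now deg[5]=0, deg[3]=1.
Step 2: smallest deg-1 vertex = 3, p_2 = 1. Add edge {1,3}. Now deg[3]=0, deg[1]=1.
Step 3: smallest deg-1 vertex = 1, p_3 = 11. Add edge {1,11}. Now deg[1]=0, deg[11]=3.
Step 4: smallest deg-1 vertex = 6, p_4 = 2. Add edge {2,6}. Now deg[6]=0, deg[2]=1.
Step 5: smallest deg-1 vertex = 2, p_5 = 11. Add edge {2,11}. Now deg[2]=0, deg[11]=2.
Step 6: smallest deg-1 vertex = 8, p_6 = 4. Add edge {4,8}. Now deg[8]=0, deg[4]=1.
Step 7: smallest deg-1 vertex = 4, p_7 = 10. Add edge {4,10}. Now deg[4]=0, deg[10]=2.
Step 8: smallest deg-1 vertex = 9, p_8 = 10. Add edge {9,10}. Now deg[9]=0, deg[10]=1.
Step 9: smallest deg-1 vertex = 10, p_9 = 7. Add edge {7,10}. Now deg[10]=0, deg[7]=1.
Step 10: smallest deg-1 vertex = 7, p_10 = 11. Add edge {7,11}. Now deg[7]=0, deg[11]=1.
Final: two remaining deg-1 vertices are 11, 12. Add edge {11,12}.

Answer: 3 5
1 3
1 11
2 6
2 11
4 8
4 10
9 10
7 10
7 11
11 12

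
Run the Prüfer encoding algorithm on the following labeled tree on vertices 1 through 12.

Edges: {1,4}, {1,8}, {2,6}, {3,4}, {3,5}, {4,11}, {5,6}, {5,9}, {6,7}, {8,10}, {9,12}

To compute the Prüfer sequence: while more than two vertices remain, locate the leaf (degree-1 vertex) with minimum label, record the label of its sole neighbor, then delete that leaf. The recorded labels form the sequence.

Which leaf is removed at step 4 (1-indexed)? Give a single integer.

Answer: 10

Derivation:
Step 1: current leaves = {2,7,10,11,12}. Remove leaf 2 (neighbor: 6).
Step 2: current leaves = {7,10,11,12}. Remove leaf 7 (neighbor: 6).
Step 3: current leaves = {6,10,11,12}. Remove leaf 6 (neighbor: 5).
Step 4: current leaves = {10,11,12}. Remove leaf 10 (neighbor: 8).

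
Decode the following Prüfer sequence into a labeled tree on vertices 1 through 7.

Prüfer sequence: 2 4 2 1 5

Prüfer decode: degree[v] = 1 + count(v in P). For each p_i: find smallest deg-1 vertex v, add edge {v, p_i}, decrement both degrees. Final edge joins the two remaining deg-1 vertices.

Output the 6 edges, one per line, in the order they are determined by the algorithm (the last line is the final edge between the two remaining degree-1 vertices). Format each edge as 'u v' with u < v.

Initial degrees: {1:2, 2:3, 3:1, 4:2, 5:2, 6:1, 7:1}
Step 1: smallest deg-1 vertex = 3, p_1 = 2. Add edge {2,3}. Now deg[3]=0, deg[2]=2.
Step 2: smallest deg-1 vertex = 6, p_2 = 4. Add edge {4,6}. Now deg[6]=0, deg[4]=1.
Step 3: smallest deg-1 vertex = 4, p_3 = 2. Add edge {2,4}. Now deg[4]=0, deg[2]=1.
Step 4: smallest deg-1 vertex = 2, p_4 = 1. Add edge {1,2}. Now deg[2]=0, deg[1]=1.
Step 5: smallest deg-1 vertex = 1, p_5 = 5. Add edge {1,5}. Now deg[1]=0, deg[5]=1.
Final: two remaining deg-1 vertices are 5, 7. Add edge {5,7}.

Answer: 2 3
4 6
2 4
1 2
1 5
5 7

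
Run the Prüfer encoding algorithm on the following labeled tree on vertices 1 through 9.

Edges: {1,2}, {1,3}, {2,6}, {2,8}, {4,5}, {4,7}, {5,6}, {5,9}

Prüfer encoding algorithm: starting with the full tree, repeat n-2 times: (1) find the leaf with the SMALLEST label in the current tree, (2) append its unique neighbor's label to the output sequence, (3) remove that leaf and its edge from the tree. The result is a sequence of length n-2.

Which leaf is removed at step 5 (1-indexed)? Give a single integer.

Step 1: current leaves = {3,7,8,9}. Remove leaf 3 (neighbor: 1).
Step 2: current leaves = {1,7,8,9}. Remove leaf 1 (neighbor: 2).
Step 3: current leaves = {7,8,9}. Remove leaf 7 (neighbor: 4).
Step 4: current leaves = {4,8,9}. Remove leaf 4 (neighbor: 5).
Step 5: current leaves = {8,9}. Remove leaf 8 (neighbor: 2).

Answer: 8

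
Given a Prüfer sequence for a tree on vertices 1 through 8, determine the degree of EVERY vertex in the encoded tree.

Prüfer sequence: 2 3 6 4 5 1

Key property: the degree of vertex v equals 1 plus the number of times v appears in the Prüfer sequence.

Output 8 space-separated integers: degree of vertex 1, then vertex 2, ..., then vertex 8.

Answer: 2 2 2 2 2 2 1 1

Derivation:
p_1 = 2: count[2] becomes 1
p_2 = 3: count[3] becomes 1
p_3 = 6: count[6] becomes 1
p_4 = 4: count[4] becomes 1
p_5 = 5: count[5] becomes 1
p_6 = 1: count[1] becomes 1
Degrees (1 + count): deg[1]=1+1=2, deg[2]=1+1=2, deg[3]=1+1=2, deg[4]=1+1=2, deg[5]=1+1=2, deg[6]=1+1=2, deg[7]=1+0=1, deg[8]=1+0=1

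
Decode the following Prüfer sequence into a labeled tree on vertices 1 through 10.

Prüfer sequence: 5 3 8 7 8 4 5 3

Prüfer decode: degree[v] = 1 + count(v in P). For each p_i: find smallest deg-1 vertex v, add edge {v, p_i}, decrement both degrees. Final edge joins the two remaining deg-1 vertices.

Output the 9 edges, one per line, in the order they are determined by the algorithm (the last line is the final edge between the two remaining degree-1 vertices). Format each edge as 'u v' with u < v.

Answer: 1 5
2 3
6 8
7 9
7 8
4 8
4 5
3 5
3 10

Derivation:
Initial degrees: {1:1, 2:1, 3:3, 4:2, 5:3, 6:1, 7:2, 8:3, 9:1, 10:1}
Step 1: smallest deg-1 vertex = 1, p_1 = 5. Add edge {1,5}. Now deg[1]=0, deg[5]=2.
Step 2: smallest deg-1 vertex = 2, p_2 = 3. Add edge {2,3}. Now deg[2]=0, deg[3]=2.
Step 3: smallest deg-1 vertex = 6, p_3 = 8. Add edge {6,8}. Now deg[6]=0, deg[8]=2.
Step 4: smallest deg-1 vertex = 9, p_4 = 7. Add edge {7,9}. Now deg[9]=0, deg[7]=1.
Step 5: smallest deg-1 vertex = 7, p_5 = 8. Add edge {7,8}. Now deg[7]=0, deg[8]=1.
Step 6: smallest deg-1 vertex = 8, p_6 = 4. Add edge {4,8}. Now deg[8]=0, deg[4]=1.
Step 7: smallest deg-1 vertex = 4, p_7 = 5. Add edge {4,5}. Now deg[4]=0, deg[5]=1.
Step 8: smallest deg-1 vertex = 5, p_8 = 3. Add edge {3,5}. Now deg[5]=0, deg[3]=1.
Final: two remaining deg-1 vertices are 3, 10. Add edge {3,10}.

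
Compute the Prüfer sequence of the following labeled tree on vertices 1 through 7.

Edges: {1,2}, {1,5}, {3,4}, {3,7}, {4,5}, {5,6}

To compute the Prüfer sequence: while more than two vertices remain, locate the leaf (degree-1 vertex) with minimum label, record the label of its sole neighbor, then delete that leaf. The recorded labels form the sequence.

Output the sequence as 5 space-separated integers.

Answer: 1 5 5 4 3

Derivation:
Step 1: leaves = {2,6,7}. Remove smallest leaf 2, emit neighbor 1.
Step 2: leaves = {1,6,7}. Remove smallest leaf 1, emit neighbor 5.
Step 3: leaves = {6,7}. Remove smallest leaf 6, emit neighbor 5.
Step 4: leaves = {5,7}. Remove smallest leaf 5, emit neighbor 4.
Step 5: leaves = {4,7}. Remove smallest leaf 4, emit neighbor 3.
Done: 2 vertices remain (3, 7). Sequence = [1 5 5 4 3]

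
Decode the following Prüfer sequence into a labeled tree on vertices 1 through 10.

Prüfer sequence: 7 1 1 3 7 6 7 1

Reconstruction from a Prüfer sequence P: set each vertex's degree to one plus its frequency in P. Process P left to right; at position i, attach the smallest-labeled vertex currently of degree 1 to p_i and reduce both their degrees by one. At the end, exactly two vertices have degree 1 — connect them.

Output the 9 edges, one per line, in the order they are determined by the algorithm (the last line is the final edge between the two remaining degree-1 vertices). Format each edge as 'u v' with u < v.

Initial degrees: {1:4, 2:1, 3:2, 4:1, 5:1, 6:2, 7:4, 8:1, 9:1, 10:1}
Step 1: smallest deg-1 vertex = 2, p_1 = 7. Add edge {2,7}. Now deg[2]=0, deg[7]=3.
Step 2: smallest deg-1 vertex = 4, p_2 = 1. Add edge {1,4}. Now deg[4]=0, deg[1]=3.
Step 3: smallest deg-1 vertex = 5, p_3 = 1. Add edge {1,5}. Now deg[5]=0, deg[1]=2.
Step 4: smallest deg-1 vertex = 8, p_4 = 3. Add edge {3,8}. Now deg[8]=0, deg[3]=1.
Step 5: smallest deg-1 vertex = 3, p_5 = 7. Add edge {3,7}. Now deg[3]=0, deg[7]=2.
Step 6: smallest deg-1 vertex = 9, p_6 = 6. Add edge {6,9}. Now deg[9]=0, deg[6]=1.
Step 7: smallest deg-1 vertex = 6, p_7 = 7. Add edge {6,7}. Now deg[6]=0, deg[7]=1.
Step 8: smallest deg-1 vertex = 7, p_8 = 1. Add edge {1,7}. Now deg[7]=0, deg[1]=1.
Final: two remaining deg-1 vertices are 1, 10. Add edge {1,10}.

Answer: 2 7
1 4
1 5
3 8
3 7
6 9
6 7
1 7
1 10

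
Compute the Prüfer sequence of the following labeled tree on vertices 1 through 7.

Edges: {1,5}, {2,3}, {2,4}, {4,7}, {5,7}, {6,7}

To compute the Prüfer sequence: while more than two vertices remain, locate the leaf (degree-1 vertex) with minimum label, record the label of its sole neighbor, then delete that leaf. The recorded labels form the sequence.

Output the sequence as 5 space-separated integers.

Step 1: leaves = {1,3,6}. Remove smallest leaf 1, emit neighbor 5.
Step 2: leaves = {3,5,6}. Remove smallest leaf 3, emit neighbor 2.
Step 3: leaves = {2,5,6}. Remove smallest leaf 2, emit neighbor 4.
Step 4: leaves = {4,5,6}. Remove smallest leaf 4, emit neighbor 7.
Step 5: leaves = {5,6}. Remove smallest leaf 5, emit neighbor 7.
Done: 2 vertices remain (6, 7). Sequence = [5 2 4 7 7]

Answer: 5 2 4 7 7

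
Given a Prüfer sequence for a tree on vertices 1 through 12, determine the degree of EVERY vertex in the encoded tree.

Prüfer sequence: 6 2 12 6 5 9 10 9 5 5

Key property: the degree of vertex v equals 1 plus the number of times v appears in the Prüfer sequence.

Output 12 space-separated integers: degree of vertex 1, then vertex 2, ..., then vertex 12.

p_1 = 6: count[6] becomes 1
p_2 = 2: count[2] becomes 1
p_3 = 12: count[12] becomes 1
p_4 = 6: count[6] becomes 2
p_5 = 5: count[5] becomes 1
p_6 = 9: count[9] becomes 1
p_7 = 10: count[10] becomes 1
p_8 = 9: count[9] becomes 2
p_9 = 5: count[5] becomes 2
p_10 = 5: count[5] becomes 3
Degrees (1 + count): deg[1]=1+0=1, deg[2]=1+1=2, deg[3]=1+0=1, deg[4]=1+0=1, deg[5]=1+3=4, deg[6]=1+2=3, deg[7]=1+0=1, deg[8]=1+0=1, deg[9]=1+2=3, deg[10]=1+1=2, deg[11]=1+0=1, deg[12]=1+1=2

Answer: 1 2 1 1 4 3 1 1 3 2 1 2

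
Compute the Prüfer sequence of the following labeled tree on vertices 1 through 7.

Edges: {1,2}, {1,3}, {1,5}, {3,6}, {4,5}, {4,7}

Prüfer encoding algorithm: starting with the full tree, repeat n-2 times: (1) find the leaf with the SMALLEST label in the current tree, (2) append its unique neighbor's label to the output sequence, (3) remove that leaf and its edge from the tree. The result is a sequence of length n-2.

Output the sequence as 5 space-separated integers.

Answer: 1 3 1 5 4

Derivation:
Step 1: leaves = {2,6,7}. Remove smallest leaf 2, emit neighbor 1.
Step 2: leaves = {6,7}. Remove smallest leaf 6, emit neighbor 3.
Step 3: leaves = {3,7}. Remove smallest leaf 3, emit neighbor 1.
Step 4: leaves = {1,7}. Remove smallest leaf 1, emit neighbor 5.
Step 5: leaves = {5,7}. Remove smallest leaf 5, emit neighbor 4.
Done: 2 vertices remain (4, 7). Sequence = [1 3 1 5 4]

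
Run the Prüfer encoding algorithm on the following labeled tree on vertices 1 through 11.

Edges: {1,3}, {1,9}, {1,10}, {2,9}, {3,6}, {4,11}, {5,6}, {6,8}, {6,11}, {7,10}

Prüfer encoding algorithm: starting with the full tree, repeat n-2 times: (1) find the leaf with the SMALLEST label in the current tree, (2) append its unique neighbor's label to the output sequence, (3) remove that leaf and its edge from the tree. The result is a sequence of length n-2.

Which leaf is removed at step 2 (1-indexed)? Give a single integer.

Answer: 4

Derivation:
Step 1: current leaves = {2,4,5,7,8}. Remove leaf 2 (neighbor: 9).
Step 2: current leaves = {4,5,7,8,9}. Remove leaf 4 (neighbor: 11).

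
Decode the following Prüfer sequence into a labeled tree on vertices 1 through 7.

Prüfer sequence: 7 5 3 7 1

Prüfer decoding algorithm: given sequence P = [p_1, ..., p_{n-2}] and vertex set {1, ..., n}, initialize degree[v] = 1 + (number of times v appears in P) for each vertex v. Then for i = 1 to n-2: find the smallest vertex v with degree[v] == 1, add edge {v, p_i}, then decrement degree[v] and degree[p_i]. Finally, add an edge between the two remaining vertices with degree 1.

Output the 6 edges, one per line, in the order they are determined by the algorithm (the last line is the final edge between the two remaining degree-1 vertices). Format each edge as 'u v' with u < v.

Answer: 2 7
4 5
3 5
3 7
1 6
1 7

Derivation:
Initial degrees: {1:2, 2:1, 3:2, 4:1, 5:2, 6:1, 7:3}
Step 1: smallest deg-1 vertex = 2, p_1 = 7. Add edge {2,7}. Now deg[2]=0, deg[7]=2.
Step 2: smallest deg-1 vertex = 4, p_2 = 5. Add edge {4,5}. Now deg[4]=0, deg[5]=1.
Step 3: smallest deg-1 vertex = 5, p_3 = 3. Add edge {3,5}. Now deg[5]=0, deg[3]=1.
Step 4: smallest deg-1 vertex = 3, p_4 = 7. Add edge {3,7}. Now deg[3]=0, deg[7]=1.
Step 5: smallest deg-1 vertex = 6, p_5 = 1. Add edge {1,6}. Now deg[6]=0, deg[1]=1.
Final: two remaining deg-1 vertices are 1, 7. Add edge {1,7}.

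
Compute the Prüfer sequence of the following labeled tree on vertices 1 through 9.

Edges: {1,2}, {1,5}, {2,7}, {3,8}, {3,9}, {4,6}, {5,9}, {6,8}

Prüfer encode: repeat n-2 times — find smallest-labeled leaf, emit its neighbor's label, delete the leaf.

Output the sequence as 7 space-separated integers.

Step 1: leaves = {4,7}. Remove smallest leaf 4, emit neighbor 6.
Step 2: leaves = {6,7}. Remove smallest leaf 6, emit neighbor 8.
Step 3: leaves = {7,8}. Remove smallest leaf 7, emit neighbor 2.
Step 4: leaves = {2,8}. Remove smallest leaf 2, emit neighbor 1.
Step 5: leaves = {1,8}. Remove smallest leaf 1, emit neighbor 5.
Step 6: leaves = {5,8}. Remove smallest leaf 5, emit neighbor 9.
Step 7: leaves = {8,9}. Remove smallest leaf 8, emit neighbor 3.
Done: 2 vertices remain (3, 9). Sequence = [6 8 2 1 5 9 3]

Answer: 6 8 2 1 5 9 3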